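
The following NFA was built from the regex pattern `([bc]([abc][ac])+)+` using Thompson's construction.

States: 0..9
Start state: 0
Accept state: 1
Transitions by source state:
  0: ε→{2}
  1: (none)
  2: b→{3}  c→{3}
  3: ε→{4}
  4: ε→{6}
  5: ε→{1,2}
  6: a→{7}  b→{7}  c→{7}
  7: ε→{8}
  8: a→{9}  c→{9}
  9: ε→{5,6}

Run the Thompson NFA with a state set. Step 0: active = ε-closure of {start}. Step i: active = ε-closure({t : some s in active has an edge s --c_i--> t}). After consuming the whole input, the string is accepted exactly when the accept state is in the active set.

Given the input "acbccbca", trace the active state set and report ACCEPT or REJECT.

S₀ = ε-closure({0}) = {0,2}
'a' @ 1: {}  — state set empty
rest 'cbccbca' ignored (set empty)
after full input: {}  (accept=1 not in)

Answer: REJECT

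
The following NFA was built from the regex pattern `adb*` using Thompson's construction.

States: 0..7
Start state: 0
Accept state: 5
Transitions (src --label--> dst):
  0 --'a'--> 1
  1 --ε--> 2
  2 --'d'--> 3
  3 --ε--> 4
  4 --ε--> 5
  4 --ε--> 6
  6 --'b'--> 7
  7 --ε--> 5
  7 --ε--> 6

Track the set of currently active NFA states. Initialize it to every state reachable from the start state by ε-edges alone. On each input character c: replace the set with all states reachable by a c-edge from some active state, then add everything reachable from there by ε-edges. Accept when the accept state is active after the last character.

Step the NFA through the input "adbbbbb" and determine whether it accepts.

S₀ = ε-closure({0}) = {0}
'a' @ 1: {1,2}
'd' @ 2: {3,4,5,6}  ✓accept
'b' @ 3: {5,6,7}  ✓accept
'b' @ 4: {5,6,7}  ✓accept
'b' @ 5: {5,6,7}  ✓accept
'b' @ 6: {5,6,7}  ✓accept
'b' @ 7: {5,6,7}  ✓accept
after full input: {5,6,7}  (accept=5 in)

Answer: ACCEPT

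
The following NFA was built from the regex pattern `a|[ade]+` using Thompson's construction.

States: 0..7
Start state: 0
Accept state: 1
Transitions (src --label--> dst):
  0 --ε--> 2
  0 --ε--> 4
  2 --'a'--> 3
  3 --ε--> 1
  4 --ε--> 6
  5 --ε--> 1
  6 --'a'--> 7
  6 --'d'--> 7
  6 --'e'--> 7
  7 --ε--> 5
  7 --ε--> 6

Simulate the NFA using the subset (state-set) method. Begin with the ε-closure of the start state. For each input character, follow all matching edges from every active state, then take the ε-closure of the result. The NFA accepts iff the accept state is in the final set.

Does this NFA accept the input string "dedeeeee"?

initial (ε-close {0}): {0,2,4,6}
'd' @ 1: {1,5,6,7}  ✓accept
'e' @ 2: {1,5,6,7}  ✓accept
'd' @ 3: {1,5,6,7}  ✓accept
'e' @ 4: {1,5,6,7}  ✓accept
'e' @ 5: {1,5,6,7}  ✓accept
'e' @ 6: {1,5,6,7}  ✓accept
'e' @ 7: {1,5,6,7}  ✓accept
'e' @ 8: {1,5,6,7}  ✓accept
end set {1,5,6,7} — state 1 in

Answer: ACCEPT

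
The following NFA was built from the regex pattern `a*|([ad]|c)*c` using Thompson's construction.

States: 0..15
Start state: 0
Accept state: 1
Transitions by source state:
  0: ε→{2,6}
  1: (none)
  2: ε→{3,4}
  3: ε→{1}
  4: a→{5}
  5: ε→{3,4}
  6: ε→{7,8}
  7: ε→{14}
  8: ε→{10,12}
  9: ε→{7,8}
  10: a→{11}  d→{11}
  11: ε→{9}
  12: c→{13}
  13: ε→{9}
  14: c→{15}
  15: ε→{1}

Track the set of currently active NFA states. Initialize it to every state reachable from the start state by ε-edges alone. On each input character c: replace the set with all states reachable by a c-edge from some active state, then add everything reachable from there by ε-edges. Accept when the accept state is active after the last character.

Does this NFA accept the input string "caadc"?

Answer: ACCEPT

Steps:
initial (ε-close {0}): {0,1,2,3,4,6,7,8,10,12,14}
'c' @ 1: {1,7,8,9,10,12,13,14,15}  [accepting]
'a' @ 2: {7,8,9,10,11,12,14}
'a' @ 3: {7,8,9,10,11,12,14}
'd' @ 4: {7,8,9,10,11,12,14}
'c' @ 5: {1,7,8,9,10,12,13,14,15}  [accepting]
final: {1,7,8,9,10,12,13,14,15}; accept 1 in set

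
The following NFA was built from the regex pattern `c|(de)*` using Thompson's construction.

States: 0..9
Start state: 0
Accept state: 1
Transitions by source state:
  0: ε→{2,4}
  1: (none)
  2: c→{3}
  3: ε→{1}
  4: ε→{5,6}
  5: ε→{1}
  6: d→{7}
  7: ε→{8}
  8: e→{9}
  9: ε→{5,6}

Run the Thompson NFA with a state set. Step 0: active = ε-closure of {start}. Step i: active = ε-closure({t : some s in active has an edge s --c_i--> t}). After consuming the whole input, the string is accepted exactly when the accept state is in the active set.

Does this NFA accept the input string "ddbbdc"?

Answer: REJECT

Trace:
S₀ = ε-closure({0}) = {0,1,2,4,5,6}
'd' @ 1: {7,8}
'd' @ 2: {}  — dead — no transitions
rest 'bbdc' ignored (set empty)
after full input: {}  (accept=1 not in)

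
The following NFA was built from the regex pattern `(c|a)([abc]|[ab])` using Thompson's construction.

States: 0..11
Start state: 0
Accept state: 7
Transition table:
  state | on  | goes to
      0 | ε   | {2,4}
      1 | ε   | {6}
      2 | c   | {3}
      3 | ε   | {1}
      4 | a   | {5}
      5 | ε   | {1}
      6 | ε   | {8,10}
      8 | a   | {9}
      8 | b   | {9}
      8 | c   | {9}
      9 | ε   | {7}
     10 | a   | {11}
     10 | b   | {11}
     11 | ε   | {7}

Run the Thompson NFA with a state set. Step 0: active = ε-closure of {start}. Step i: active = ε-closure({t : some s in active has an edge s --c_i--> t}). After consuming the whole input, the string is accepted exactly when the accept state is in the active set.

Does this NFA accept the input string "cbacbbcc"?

start: ε-closure({0}) = {0,2,4}
'c' @ 1: {1,3,6,8,10}
'b' @ 2: {7,9,11}  [accepting]
'a' @ 3: {}  — state set empty
rest 'cbbcc' ignored (set empty)
after full input: {}  (accept=7 not in)

Answer: REJECT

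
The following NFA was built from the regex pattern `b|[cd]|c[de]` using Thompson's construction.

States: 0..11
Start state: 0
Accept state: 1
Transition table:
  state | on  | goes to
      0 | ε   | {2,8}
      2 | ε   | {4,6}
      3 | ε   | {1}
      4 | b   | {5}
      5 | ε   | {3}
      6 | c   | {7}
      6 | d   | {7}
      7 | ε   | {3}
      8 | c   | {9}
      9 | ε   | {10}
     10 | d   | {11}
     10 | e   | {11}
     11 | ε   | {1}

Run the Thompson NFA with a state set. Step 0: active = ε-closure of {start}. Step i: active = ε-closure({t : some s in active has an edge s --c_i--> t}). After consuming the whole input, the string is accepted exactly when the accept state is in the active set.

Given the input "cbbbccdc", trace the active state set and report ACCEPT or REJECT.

Answer: REJECT

Trace:
S₀ = ε-closure({0}) = {0,2,4,6,8}
'c' @ 1: {1,3,7,9,10}  ✓accept
'b' @ 2: {}  — no active states
rest 'bbccdc' ignored (set empty)
after full input: {}  (accept=1 not in)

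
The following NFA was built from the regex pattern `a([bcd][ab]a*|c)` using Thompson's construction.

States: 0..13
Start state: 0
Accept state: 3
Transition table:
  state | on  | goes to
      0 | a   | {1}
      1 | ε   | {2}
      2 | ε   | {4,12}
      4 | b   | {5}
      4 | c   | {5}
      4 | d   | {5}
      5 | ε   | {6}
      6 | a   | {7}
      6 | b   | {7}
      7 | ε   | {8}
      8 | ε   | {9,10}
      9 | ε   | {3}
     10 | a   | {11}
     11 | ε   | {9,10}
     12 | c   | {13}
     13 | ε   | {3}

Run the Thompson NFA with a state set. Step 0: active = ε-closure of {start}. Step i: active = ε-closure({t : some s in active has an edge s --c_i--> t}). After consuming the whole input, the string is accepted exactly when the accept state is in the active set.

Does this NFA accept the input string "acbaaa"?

Answer: ACCEPT

Steps:
S₀ = ε-closure({0}) = {0}
'a' @ 1: {1,2,4,12}
'c' @ 2: {3,5,6,13}  ✓accept
'b' @ 3: {3,7,8,9,10}  ✓accept
'a' @ 4: {3,9,10,11}  ✓accept
'a' @ 5: {3,9,10,11}  ✓accept
'a' @ 6: {3,9,10,11}  ✓accept
final: {3,9,10,11}; accept 3 in set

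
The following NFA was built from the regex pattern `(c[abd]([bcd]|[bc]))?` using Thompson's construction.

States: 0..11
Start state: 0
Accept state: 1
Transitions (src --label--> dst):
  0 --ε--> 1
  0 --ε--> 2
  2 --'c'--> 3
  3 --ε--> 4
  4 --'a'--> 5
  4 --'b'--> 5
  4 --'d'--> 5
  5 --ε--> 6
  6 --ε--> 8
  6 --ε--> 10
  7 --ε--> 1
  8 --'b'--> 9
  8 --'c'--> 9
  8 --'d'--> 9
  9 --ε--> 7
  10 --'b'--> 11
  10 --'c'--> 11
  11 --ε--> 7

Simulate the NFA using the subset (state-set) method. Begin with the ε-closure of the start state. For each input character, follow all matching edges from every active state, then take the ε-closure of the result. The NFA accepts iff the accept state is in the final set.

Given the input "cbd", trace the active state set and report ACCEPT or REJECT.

Answer: ACCEPT

Derivation:
start: ε-closure({0}) = {0,1,2}
'c' @ 1: {3,4}
'b' @ 2: {5,6,8,10}
'd' @ 3: {1,7,9}  [accepting]
end set {1,7,9} — state 1 in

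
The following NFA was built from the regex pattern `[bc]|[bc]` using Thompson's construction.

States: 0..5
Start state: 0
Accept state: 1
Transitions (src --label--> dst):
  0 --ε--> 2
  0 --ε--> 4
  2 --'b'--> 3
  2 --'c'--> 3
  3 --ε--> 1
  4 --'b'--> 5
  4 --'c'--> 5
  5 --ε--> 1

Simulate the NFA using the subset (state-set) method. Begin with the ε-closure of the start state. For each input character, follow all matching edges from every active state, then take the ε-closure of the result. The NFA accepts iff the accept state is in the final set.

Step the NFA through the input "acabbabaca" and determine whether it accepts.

initial (ε-close {0}): {0,2,4}
'a' @ 1: {}  — state set empty
rest 'cabbabaca' ignored (set empty)
final: {}; accept 1 not in set

Answer: REJECT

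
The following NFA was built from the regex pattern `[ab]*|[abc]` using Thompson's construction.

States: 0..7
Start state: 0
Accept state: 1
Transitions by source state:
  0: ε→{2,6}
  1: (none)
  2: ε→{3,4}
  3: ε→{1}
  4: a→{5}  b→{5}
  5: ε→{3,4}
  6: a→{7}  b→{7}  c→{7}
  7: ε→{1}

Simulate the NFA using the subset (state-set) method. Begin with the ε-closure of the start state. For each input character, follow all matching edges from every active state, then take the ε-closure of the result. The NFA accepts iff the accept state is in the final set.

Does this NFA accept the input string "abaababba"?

initial (ε-close {0}): {0,1,2,3,4,6}
'a' @ 1: {1,3,4,5,7}  ✓accept
'b' @ 2: {1,3,4,5}  ✓accept
'a' @ 3: {1,3,4,5}  ✓accept
'a' @ 4: {1,3,4,5}  ✓accept
'b' @ 5: {1,3,4,5}  ✓accept
'a' @ 6: {1,3,4,5}  ✓accept
'b' @ 7: {1,3,4,5}  ✓accept
'b' @ 8: {1,3,4,5}  ✓accept
'a' @ 9: {1,3,4,5}  ✓accept
end set {1,3,4,5} — state 1 in

Answer: ACCEPT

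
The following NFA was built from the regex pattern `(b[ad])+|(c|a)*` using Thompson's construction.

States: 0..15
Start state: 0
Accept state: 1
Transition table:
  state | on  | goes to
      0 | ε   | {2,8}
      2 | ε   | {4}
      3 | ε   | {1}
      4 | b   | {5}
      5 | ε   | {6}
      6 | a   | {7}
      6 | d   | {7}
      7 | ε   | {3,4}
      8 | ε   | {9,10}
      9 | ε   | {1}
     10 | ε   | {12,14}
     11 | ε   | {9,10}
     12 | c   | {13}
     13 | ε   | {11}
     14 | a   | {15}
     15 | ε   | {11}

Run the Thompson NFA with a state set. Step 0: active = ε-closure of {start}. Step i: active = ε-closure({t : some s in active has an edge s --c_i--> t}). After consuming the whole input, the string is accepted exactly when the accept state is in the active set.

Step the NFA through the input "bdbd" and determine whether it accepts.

Answer: ACCEPT

Steps:
start: ε-closure({0}) = {0,1,2,4,8,9,10,12,14}
'b' @ 1: {5,6}
'd' @ 2: {1,3,4,7}  [accepting]
'b' @ 3: {5,6}
'd' @ 4: {1,3,4,7}  [accepting]
final: {1,3,4,7}; accept 1 in set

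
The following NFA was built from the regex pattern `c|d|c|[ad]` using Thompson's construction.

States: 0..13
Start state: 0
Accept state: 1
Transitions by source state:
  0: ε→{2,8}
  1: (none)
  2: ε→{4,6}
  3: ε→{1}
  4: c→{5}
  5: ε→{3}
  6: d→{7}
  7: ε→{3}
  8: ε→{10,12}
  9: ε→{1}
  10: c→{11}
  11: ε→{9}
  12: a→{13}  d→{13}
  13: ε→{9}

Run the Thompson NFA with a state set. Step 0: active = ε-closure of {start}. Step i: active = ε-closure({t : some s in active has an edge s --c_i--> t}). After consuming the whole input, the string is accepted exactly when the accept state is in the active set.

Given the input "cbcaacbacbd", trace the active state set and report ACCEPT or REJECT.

S₀ = ε-closure({0}) = {0,2,4,6,8,10,12}
'c' @ 1: {1,3,5,9,11}  (accept∈set)
'b' @ 2: {}  — no active states
rest 'caacbacbd' ignored (set empty)
after full input: {}  (accept=1 not in)

Answer: REJECT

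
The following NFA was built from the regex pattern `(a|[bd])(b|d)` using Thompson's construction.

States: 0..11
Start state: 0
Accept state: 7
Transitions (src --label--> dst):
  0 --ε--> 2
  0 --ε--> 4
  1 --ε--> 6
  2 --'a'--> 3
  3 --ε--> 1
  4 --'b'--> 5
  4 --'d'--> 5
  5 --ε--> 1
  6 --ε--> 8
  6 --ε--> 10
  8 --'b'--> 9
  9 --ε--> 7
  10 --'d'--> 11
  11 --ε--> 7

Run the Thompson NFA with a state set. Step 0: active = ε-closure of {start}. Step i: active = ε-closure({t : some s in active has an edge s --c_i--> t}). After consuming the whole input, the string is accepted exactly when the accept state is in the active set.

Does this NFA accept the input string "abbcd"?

start: ε-closure({0}) = {0,2,4}
'a' @ 1: {1,3,6,8,10}
'b' @ 2: {7,9}  ✓accept
'b' @ 3: {}  — no active states
rest 'cd' ignored (set empty)
after full input: {}  (accept=7 not in)

Answer: REJECT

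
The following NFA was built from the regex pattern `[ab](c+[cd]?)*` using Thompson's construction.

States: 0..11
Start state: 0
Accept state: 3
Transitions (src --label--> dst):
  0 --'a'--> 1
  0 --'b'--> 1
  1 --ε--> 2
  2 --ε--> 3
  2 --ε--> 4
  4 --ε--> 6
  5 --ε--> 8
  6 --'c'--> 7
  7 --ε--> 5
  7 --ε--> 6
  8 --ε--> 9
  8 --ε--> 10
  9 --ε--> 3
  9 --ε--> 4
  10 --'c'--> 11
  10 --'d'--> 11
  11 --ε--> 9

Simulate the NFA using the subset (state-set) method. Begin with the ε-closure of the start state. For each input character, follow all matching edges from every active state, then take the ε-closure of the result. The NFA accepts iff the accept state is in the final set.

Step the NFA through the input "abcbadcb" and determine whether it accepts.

S₀ = ε-closure({0}) = {0}
'a' @ 1: {1,2,3,4,6}  (accept∈set)
'b' @ 2: {}  — no active states
rest 'cbadcb' ignored (set empty)
end set {} — state 3 not in

Answer: REJECT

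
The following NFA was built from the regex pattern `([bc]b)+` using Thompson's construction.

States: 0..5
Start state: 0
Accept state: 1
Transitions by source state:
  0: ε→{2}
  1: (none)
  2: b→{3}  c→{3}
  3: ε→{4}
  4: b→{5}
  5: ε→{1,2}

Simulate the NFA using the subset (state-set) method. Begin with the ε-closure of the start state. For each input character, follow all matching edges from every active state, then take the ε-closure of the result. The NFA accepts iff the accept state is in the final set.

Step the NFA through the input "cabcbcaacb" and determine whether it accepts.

Answer: REJECT

Steps:
S₀ = ε-closure({0}) = {0,2}
'c' @ 1: {3,4}
'a' @ 2: {}  — state set empty
rest 'bcbcaacb' ignored (set empty)
after full input: {}  (accept=1 not in)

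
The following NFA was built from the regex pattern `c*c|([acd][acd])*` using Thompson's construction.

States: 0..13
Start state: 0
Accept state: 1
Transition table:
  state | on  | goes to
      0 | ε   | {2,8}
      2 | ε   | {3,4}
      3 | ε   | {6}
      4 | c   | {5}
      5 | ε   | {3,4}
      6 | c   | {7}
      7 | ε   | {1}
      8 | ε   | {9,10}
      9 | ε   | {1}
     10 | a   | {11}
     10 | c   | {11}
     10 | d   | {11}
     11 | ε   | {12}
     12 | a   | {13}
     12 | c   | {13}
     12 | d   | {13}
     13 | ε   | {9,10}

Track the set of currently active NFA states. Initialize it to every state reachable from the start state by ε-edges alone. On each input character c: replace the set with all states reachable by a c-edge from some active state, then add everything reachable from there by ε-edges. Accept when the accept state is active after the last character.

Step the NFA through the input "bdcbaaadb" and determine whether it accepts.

Answer: REJECT

Steps:
S₀ = ε-closure({0}) = {0,1,2,3,4,6,8,9,10}
'b' @ 1: {}  — no active states
rest 'dcbaaadb' ignored (set empty)
final: {}; accept 1 not in set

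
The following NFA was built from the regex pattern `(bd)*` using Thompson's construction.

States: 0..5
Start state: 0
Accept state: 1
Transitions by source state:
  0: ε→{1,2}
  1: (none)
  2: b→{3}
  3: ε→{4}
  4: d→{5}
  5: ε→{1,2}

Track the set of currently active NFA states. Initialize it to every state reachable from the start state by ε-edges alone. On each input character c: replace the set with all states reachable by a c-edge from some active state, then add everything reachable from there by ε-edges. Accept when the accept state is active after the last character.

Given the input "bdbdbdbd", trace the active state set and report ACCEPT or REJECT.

start: ε-closure({0}) = {0,1,2}
'b' @ 1: {3,4}
'd' @ 2: {1,2,5}  [accepting]
'b' @ 3: {3,4}
'd' @ 4: {1,2,5}  [accepting]
'b' @ 5: {3,4}
'd' @ 6: {1,2,5}  [accepting]
'b' @ 7: {3,4}
'd' @ 8: {1,2,5}  [accepting]
end set {1,2,5} — state 1 in

Answer: ACCEPT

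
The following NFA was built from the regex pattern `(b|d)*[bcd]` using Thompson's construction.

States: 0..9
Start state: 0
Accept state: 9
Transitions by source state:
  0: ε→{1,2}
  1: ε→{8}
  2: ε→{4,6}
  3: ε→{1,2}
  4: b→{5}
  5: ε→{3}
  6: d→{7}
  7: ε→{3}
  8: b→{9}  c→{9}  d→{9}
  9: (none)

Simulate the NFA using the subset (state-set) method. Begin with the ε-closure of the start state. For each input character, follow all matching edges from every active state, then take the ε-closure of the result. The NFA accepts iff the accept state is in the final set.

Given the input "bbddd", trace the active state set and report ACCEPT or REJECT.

start: ε-closure({0}) = {0,1,2,4,6,8}
'b' @ 1: {1,2,3,4,5,6,8,9}  (accept∈set)
'b' @ 2: {1,2,3,4,5,6,8,9}  (accept∈set)
'd' @ 3: {1,2,3,4,6,7,8,9}  (accept∈set)
'd' @ 4: {1,2,3,4,6,7,8,9}  (accept∈set)
'd' @ 5: {1,2,3,4,6,7,8,9}  (accept∈set)
final: {1,2,3,4,6,7,8,9}; accept 9 in set

Answer: ACCEPT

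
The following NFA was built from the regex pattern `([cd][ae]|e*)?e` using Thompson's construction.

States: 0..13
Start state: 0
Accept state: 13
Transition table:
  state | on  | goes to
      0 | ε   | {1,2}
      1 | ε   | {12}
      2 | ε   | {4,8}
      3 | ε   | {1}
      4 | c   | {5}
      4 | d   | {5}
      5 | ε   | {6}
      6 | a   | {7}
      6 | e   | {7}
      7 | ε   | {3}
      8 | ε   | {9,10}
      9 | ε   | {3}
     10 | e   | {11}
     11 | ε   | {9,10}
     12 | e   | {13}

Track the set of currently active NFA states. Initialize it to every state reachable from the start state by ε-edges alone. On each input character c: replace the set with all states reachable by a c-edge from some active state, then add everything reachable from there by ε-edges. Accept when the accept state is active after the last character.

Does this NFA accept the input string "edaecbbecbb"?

Answer: REJECT

Steps:
S₀ = ε-closure({0}) = {0,1,2,3,4,8,9,10,12}
'e' @ 1: {1,3,9,10,11,12,13}  [accepting]
'd' @ 2: {}  — state set empty
rest 'aecbbecbb' ignored (set empty)
final: {}; accept 13 not in set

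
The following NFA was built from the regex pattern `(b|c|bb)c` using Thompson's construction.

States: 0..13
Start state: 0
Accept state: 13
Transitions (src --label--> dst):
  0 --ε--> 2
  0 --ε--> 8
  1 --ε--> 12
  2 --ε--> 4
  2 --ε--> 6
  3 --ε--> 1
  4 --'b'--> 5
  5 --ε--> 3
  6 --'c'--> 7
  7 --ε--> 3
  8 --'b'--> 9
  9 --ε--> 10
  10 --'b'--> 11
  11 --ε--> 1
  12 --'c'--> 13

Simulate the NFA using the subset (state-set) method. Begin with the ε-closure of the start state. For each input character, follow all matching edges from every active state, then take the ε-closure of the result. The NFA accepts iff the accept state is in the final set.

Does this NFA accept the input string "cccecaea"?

initial (ε-close {0}): {0,2,4,6,8}
'c' @ 1: {1,3,7,12}
'c' @ 2: {13}  [accepting]
'c' @ 3: {}  — no active states
rest 'ecaea' ignored (set empty)
end set {} — state 13 not in

Answer: REJECT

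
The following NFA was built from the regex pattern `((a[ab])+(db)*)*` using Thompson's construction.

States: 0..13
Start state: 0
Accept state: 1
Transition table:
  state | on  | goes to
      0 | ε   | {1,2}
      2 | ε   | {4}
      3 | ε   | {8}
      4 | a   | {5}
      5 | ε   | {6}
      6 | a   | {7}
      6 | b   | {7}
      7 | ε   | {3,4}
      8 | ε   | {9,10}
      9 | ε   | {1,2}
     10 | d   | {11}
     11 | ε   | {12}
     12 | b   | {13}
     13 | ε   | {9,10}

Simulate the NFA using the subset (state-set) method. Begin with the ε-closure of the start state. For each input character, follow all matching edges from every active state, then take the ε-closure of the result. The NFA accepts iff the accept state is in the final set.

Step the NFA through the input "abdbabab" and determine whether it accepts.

start: ε-closure({0}) = {0,1,2,4}
'a' @ 1: {5,6}
'b' @ 2: {1,2,3,4,7,8,9,10}  (accept∈set)
'd' @ 3: {11,12}
'b' @ 4: {1,2,4,9,10,13}  (accept∈set)
'a' @ 5: {5,6}
'b' @ 6: {1,2,3,4,7,8,9,10}  (accept∈set)
'a' @ 7: {5,6}
'b' @ 8: {1,2,3,4,7,8,9,10}  (accept∈set)
end set {1,2,3,4,7,8,9,10} — state 1 in

Answer: ACCEPT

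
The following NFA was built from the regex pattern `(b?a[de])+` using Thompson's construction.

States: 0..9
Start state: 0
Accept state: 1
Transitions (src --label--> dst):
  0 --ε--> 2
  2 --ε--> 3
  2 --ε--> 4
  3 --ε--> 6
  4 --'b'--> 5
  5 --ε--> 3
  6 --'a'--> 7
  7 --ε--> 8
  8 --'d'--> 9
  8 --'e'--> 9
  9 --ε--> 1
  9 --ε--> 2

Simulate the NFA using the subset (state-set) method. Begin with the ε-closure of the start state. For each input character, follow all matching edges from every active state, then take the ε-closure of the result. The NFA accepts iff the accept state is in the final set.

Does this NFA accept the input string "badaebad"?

Answer: ACCEPT

Derivation:
S₀ = ε-closure({0}) = {0,2,3,4,6}
'b' @ 1: {3,5,6}
'a' @ 2: {7,8}
'd' @ 3: {1,2,3,4,6,9}  (accept∈set)
'a' @ 4: {7,8}
'e' @ 5: {1,2,3,4,6,9}  (accept∈set)
'b' @ 6: {3,5,6}
'a' @ 7: {7,8}
'd' @ 8: {1,2,3,4,6,9}  (accept∈set)
end set {1,2,3,4,6,9} — state 1 in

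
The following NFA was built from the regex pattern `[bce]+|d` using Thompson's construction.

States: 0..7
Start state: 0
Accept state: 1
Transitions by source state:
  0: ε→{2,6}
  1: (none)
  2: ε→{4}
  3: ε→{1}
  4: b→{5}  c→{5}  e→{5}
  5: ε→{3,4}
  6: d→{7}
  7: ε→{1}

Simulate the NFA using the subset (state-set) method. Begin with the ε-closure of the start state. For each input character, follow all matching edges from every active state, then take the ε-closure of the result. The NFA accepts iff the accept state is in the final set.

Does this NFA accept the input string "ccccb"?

start: ε-closure({0}) = {0,2,4,6}
'c' @ 1: {1,3,4,5}  ✓accept
'c' @ 2: {1,3,4,5}  ✓accept
'c' @ 3: {1,3,4,5}  ✓accept
'c' @ 4: {1,3,4,5}  ✓accept
'b' @ 5: {1,3,4,5}  ✓accept
final: {1,3,4,5}; accept 1 in set

Answer: ACCEPT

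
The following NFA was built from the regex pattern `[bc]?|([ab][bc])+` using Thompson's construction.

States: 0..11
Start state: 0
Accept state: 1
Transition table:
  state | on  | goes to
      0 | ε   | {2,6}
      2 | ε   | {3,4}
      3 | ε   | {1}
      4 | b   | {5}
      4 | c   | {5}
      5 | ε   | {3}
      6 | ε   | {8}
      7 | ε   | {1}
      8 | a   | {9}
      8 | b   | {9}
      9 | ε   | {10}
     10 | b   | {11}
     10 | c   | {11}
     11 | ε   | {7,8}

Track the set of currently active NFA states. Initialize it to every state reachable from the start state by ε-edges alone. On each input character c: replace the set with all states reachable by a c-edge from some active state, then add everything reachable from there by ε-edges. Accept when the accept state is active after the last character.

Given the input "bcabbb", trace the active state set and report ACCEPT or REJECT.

initial (ε-close {0}): {0,1,2,3,4,6,8}
'b' @ 1: {1,3,5,9,10}  ✓accept
'c' @ 2: {1,7,8,11}  ✓accept
'a' @ 3: {9,10}
'b' @ 4: {1,7,8,11}  ✓accept
'b' @ 5: {9,10}
'b' @ 6: {1,7,8,11}  ✓accept
final: {1,7,8,11}; accept 1 in set

Answer: ACCEPT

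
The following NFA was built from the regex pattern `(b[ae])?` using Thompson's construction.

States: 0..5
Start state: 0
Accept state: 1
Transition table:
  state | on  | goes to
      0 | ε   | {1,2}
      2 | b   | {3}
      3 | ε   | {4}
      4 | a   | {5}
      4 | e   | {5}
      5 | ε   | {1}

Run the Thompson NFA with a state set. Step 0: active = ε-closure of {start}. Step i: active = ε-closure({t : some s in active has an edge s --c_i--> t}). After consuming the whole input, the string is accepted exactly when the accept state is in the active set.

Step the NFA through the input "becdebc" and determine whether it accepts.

Answer: REJECT

Trace:
start: ε-closure({0}) = {0,1,2}
'b' @ 1: {3,4}
'e' @ 2: {1,5}  (accept∈set)
'c' @ 3: {}  — dead — no transitions
rest 'debc' ignored (set empty)
end set {} — state 1 not in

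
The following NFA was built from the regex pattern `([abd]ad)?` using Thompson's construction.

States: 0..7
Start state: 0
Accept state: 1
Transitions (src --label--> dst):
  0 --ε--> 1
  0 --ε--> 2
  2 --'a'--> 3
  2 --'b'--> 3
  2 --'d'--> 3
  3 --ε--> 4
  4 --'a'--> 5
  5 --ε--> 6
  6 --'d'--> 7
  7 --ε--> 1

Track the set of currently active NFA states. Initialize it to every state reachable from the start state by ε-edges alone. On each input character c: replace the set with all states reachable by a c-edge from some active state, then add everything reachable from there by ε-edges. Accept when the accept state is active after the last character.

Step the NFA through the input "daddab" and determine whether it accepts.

Answer: REJECT

Derivation:
S₀ = ε-closure({0}) = {0,1,2}
'd' @ 1: {3,4}
'a' @ 2: {5,6}
'd' @ 3: {1,7}  (accept∈set)
'd' @ 4: {}  — state set empty
rest 'ab' ignored (set empty)
after full input: {}  (accept=1 not in)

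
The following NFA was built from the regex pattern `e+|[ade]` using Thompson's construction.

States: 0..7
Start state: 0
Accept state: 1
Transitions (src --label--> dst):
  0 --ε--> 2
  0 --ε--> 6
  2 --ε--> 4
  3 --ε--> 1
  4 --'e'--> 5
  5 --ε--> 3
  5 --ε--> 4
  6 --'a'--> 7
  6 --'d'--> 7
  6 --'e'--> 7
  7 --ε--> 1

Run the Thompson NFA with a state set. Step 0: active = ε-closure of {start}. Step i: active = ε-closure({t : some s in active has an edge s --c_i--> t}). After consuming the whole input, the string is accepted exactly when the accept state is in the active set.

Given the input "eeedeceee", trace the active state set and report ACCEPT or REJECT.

Answer: REJECT

Trace:
start: ε-closure({0}) = {0,2,4,6}
'e' @ 1: {1,3,4,5,7}  (accept∈set)
'e' @ 2: {1,3,4,5}  (accept∈set)
'e' @ 3: {1,3,4,5}  (accept∈set)
'd' @ 4: {}  — state set empty
rest 'eceee' ignored (set empty)
after full input: {}  (accept=1 not in)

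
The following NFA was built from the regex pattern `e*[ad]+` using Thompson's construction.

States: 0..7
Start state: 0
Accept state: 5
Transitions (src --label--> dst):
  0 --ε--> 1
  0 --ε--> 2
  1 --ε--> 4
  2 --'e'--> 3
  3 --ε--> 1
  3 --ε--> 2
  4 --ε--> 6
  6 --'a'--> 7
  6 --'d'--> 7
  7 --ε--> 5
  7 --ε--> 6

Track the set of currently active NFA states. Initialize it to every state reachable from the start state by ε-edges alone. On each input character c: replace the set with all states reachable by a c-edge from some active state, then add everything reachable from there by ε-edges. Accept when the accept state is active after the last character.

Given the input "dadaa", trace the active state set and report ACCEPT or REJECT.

initial (ε-close {0}): {0,1,2,4,6}
'd' @ 1: {5,6,7}  (accept∈set)
'a' @ 2: {5,6,7}  (accept∈set)
'd' @ 3: {5,6,7}  (accept∈set)
'a' @ 4: {5,6,7}  (accept∈set)
'a' @ 5: {5,6,7}  (accept∈set)
end set {5,6,7} — state 5 in

Answer: ACCEPT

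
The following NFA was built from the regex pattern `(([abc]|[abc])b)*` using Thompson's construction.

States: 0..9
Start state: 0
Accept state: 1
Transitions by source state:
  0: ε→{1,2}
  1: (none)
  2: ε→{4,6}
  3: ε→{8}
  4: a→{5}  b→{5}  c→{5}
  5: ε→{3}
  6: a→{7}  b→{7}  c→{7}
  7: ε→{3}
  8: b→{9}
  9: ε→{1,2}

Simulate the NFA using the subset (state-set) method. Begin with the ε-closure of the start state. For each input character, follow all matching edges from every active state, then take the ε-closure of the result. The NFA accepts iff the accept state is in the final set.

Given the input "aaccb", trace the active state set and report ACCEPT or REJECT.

S₀ = ε-closure({0}) = {0,1,2,4,6}
'a' @ 1: {3,5,7,8}
'a' @ 2: {}  — no active states
rest 'ccb' ignored (set empty)
final: {}; accept 1 not in set

Answer: REJECT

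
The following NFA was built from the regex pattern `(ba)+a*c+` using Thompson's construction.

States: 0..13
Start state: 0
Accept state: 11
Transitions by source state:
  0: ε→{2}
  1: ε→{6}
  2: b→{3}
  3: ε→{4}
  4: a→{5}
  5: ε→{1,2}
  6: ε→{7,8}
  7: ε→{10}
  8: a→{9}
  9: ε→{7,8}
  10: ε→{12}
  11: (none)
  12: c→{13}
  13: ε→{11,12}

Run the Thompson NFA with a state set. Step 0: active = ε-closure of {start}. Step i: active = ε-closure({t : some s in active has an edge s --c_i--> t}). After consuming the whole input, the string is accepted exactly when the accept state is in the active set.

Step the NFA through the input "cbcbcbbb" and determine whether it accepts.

Answer: REJECT

Steps:
initial (ε-close {0}): {0,2}
'c' @ 1: {}  — dead — no transitions
rest 'bcbcbbb' ignored (set empty)
after full input: {}  (accept=11 not in)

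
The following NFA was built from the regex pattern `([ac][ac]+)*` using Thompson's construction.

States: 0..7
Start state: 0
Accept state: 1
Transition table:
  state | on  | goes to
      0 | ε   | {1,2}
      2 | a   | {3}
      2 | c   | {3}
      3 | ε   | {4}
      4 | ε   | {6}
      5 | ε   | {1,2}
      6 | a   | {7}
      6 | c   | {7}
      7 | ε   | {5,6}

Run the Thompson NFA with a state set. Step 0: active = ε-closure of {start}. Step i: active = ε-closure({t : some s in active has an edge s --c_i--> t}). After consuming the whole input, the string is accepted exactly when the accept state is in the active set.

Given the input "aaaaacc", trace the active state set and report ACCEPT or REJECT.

initial (ε-close {0}): {0,1,2}
'a' @ 1: {3,4,6}
'a' @ 2: {1,2,5,6,7}  (accept∈set)
'a' @ 3: {1,2,3,4,5,6,7}  (accept∈set)
'a' @ 4: {1,2,3,4,5,6,7}  (accept∈set)
'a' @ 5: {1,2,3,4,5,6,7}  (accept∈set)
'c' @ 6: {1,2,3,4,5,6,7}  (accept∈set)
'c' @ 7: {1,2,3,4,5,6,7}  (accept∈set)
final: {1,2,3,4,5,6,7}; accept 1 in set

Answer: ACCEPT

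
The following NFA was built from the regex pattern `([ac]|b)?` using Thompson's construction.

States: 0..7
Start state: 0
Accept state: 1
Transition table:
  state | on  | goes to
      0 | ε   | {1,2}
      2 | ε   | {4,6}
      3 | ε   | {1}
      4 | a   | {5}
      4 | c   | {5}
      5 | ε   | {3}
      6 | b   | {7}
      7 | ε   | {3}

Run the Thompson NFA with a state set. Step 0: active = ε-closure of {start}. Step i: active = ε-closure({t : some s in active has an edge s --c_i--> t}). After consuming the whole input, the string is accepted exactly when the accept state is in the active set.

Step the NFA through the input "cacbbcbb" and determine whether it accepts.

Answer: REJECT

Trace:
S₀ = ε-closure({0}) = {0,1,2,4,6}
'c' @ 1: {1,3,5}  [accepting]
'a' @ 2: {}  — state set empty
rest 'cbbcbb' ignored (set empty)
after full input: {}  (accept=1 not in)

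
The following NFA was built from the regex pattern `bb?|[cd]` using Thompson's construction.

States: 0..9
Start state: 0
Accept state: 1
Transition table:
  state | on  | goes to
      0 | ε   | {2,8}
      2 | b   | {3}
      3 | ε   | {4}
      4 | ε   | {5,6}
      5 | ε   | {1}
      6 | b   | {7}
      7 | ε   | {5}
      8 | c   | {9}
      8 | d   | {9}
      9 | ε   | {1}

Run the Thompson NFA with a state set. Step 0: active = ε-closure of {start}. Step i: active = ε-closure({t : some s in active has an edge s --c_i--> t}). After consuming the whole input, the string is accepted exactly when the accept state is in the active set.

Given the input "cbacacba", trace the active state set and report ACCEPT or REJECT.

initial (ε-close {0}): {0,2,8}
'c' @ 1: {1,9}  ✓accept
'b' @ 2: {}  — dead — no transitions
rest 'acacba' ignored (set empty)
after full input: {}  (accept=1 not in)

Answer: REJECT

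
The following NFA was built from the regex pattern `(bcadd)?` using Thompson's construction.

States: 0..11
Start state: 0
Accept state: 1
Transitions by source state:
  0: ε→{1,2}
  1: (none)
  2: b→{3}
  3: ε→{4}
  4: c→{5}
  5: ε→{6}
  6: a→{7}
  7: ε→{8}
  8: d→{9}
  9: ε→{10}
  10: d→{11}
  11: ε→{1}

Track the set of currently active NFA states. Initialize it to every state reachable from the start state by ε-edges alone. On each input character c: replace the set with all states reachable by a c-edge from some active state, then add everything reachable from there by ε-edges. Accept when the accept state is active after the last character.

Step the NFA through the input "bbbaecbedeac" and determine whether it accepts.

initial (ε-close {0}): {0,1,2}
'b' @ 1: {3,4}
'b' @ 2: {}  — dead — no transitions
rest 'baecbedeac' ignored (set empty)
final: {}; accept 1 not in set

Answer: REJECT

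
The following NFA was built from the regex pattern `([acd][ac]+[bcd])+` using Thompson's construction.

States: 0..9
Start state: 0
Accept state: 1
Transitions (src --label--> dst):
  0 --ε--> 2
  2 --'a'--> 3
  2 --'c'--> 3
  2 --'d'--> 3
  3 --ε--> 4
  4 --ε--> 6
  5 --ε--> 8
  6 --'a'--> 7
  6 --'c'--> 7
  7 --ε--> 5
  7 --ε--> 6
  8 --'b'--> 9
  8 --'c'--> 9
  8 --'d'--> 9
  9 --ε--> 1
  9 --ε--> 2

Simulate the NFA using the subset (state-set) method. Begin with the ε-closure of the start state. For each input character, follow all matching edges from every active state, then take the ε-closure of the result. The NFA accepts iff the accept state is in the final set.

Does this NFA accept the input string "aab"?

start: ε-closure({0}) = {0,2}
'a' @ 1: {3,4,6}
'a' @ 2: {5,6,7,8}
'b' @ 3: {1,2,9}  (accept∈set)
end set {1,2,9} — state 1 in

Answer: ACCEPT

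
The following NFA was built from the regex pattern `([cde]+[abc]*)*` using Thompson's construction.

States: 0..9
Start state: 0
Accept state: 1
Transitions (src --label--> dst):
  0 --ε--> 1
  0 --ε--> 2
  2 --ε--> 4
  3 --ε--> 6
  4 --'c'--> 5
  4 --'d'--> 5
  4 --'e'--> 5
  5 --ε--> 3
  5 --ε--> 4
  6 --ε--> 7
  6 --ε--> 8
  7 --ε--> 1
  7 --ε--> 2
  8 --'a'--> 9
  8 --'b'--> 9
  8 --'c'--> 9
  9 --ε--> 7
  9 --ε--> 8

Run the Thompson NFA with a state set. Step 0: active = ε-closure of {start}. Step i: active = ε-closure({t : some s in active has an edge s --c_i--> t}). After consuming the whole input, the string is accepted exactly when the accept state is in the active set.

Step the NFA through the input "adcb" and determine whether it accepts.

initial (ε-close {0}): {0,1,2,4}
'a' @ 1: {}  — state set empty
rest 'dcb' ignored (set empty)
after full input: {}  (accept=1 not in)

Answer: REJECT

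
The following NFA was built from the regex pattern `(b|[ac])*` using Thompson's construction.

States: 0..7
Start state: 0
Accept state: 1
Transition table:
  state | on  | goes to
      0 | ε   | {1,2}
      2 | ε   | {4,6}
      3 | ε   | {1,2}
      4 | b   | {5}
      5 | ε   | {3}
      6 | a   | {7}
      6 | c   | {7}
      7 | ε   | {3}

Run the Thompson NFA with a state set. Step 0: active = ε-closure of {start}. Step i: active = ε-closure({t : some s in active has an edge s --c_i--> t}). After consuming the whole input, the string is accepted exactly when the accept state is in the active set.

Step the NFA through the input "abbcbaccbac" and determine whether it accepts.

start: ε-closure({0}) = {0,1,2,4,6}
'a' @ 1: {1,2,3,4,6,7}  (accept∈set)
'b' @ 2: {1,2,3,4,5,6}  (accept∈set)
'b' @ 3: {1,2,3,4,5,6}  (accept∈set)
'c' @ 4: {1,2,3,4,6,7}  (accept∈set)
'b' @ 5: {1,2,3,4,5,6}  (accept∈set)
'a' @ 6: {1,2,3,4,6,7}  (accept∈set)
'c' @ 7: {1,2,3,4,6,7}  (accept∈set)
'c' @ 8: {1,2,3,4,6,7}  (accept∈set)
'b' @ 9: {1,2,3,4,5,6}  (accept∈set)
'a' @ 10: {1,2,3,4,6,7}  (accept∈set)
'c' @ 11: {1,2,3,4,6,7}  (accept∈set)
end set {1,2,3,4,6,7} — state 1 in

Answer: ACCEPT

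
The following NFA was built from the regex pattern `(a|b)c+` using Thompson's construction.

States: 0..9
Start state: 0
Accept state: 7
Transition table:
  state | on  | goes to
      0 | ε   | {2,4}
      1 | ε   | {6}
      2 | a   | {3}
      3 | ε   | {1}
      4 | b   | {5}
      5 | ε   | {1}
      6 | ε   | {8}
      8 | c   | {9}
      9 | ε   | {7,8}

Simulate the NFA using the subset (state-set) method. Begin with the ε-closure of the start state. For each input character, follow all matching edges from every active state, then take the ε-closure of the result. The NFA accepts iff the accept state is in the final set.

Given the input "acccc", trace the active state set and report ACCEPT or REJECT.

start: ε-closure({0}) = {0,2,4}
'a' @ 1: {1,3,6,8}
'c' @ 2: {7,8,9}  [accepting]
'c' @ 3: {7,8,9}  [accepting]
'c' @ 4: {7,8,9}  [accepting]
'c' @ 5: {7,8,9}  [accepting]
after full input: {7,8,9}  (accept=7 in)

Answer: ACCEPT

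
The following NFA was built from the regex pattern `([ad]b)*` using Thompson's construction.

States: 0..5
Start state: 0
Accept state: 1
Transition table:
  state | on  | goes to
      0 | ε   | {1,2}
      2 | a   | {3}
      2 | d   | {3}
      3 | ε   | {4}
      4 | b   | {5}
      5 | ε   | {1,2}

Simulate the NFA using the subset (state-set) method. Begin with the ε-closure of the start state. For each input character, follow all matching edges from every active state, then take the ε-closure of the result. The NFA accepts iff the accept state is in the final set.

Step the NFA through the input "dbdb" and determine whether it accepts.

S₀ = ε-closure({0}) = {0,1,2}
'd' @ 1: {3,4}
'b' @ 2: {1,2,5}  ✓accept
'd' @ 3: {3,4}
'b' @ 4: {1,2,5}  ✓accept
after full input: {1,2,5}  (accept=1 in)

Answer: ACCEPT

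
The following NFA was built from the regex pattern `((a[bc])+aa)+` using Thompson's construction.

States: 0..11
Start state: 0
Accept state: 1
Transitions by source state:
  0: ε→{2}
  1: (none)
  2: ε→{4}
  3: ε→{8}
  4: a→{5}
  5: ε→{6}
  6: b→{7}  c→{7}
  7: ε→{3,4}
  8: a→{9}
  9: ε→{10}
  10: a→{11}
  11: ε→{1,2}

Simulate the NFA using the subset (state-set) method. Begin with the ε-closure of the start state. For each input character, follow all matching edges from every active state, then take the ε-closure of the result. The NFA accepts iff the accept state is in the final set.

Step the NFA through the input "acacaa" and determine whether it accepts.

S₀ = ε-closure({0}) = {0,2,4}
'a' @ 1: {5,6}
'c' @ 2: {3,4,7,8}
'a' @ 3: {5,6,9,10}
'c' @ 4: {3,4,7,8}
'a' @ 5: {5,6,9,10}
'a' @ 6: {1,2,4,11}  (accept∈set)
end set {1,2,4,11} — state 1 in

Answer: ACCEPT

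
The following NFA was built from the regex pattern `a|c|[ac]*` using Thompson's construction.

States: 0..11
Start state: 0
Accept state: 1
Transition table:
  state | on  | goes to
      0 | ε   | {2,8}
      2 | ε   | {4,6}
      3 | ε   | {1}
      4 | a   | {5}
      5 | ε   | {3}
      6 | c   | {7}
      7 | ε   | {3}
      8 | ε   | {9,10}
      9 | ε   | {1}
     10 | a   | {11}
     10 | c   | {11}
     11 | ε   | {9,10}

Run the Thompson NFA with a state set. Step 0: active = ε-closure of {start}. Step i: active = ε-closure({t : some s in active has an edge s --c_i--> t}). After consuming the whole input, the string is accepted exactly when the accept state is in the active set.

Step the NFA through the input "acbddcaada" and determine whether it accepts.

initial (ε-close {0}): {0,1,2,4,6,8,9,10}
'a' @ 1: {1,3,5,9,10,11}  [accepting]
'c' @ 2: {1,9,10,11}  [accepting]
'b' @ 3: {}  — dead — no transitions
rest 'ddcaada' ignored (set empty)
final: {}; accept 1 not in set

Answer: REJECT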